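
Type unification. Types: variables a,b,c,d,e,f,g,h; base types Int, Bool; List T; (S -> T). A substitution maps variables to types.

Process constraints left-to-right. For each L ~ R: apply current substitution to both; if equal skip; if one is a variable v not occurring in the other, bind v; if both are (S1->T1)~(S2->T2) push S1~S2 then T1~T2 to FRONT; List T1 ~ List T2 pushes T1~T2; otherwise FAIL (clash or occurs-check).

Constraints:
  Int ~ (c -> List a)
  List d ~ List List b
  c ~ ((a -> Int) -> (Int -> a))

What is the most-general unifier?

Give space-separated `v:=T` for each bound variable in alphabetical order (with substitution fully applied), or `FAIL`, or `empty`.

step 1: unify Int ~ (c -> List a)  [subst: {-} | 2 pending]
  clash: Int vs (c -> List a)

Answer: FAIL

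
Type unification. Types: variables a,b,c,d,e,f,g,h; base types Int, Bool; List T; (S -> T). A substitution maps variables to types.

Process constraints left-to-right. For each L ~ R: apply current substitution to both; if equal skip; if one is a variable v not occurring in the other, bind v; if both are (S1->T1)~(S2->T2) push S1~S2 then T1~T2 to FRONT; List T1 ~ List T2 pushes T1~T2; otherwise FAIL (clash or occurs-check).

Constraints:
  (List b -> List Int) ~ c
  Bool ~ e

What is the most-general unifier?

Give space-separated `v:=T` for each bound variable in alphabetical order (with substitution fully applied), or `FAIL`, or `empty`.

step 1: unify (List b -> List Int) ~ c  [subst: {-} | 1 pending]
  bind c := (List b -> List Int)
step 2: unify Bool ~ e  [subst: {c:=(List b -> List Int)} | 0 pending]
  bind e := Bool

Answer: c:=(List b -> List Int) e:=Bool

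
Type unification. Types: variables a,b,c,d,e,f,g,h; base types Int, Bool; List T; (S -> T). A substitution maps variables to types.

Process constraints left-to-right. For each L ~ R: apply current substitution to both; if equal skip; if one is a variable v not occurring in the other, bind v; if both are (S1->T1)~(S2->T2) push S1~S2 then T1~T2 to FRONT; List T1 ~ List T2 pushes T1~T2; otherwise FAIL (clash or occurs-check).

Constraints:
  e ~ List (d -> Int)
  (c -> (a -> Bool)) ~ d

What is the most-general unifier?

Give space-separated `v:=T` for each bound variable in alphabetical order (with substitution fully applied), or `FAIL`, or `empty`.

Answer: d:=(c -> (a -> Bool)) e:=List ((c -> (a -> Bool)) -> Int)

Derivation:
step 1: unify e ~ List (d -> Int)  [subst: {-} | 1 pending]
  bind e := List (d -> Int)
step 2: unify (c -> (a -> Bool)) ~ d  [subst: {e:=List (d -> Int)} | 0 pending]
  bind d := (c -> (a -> Bool))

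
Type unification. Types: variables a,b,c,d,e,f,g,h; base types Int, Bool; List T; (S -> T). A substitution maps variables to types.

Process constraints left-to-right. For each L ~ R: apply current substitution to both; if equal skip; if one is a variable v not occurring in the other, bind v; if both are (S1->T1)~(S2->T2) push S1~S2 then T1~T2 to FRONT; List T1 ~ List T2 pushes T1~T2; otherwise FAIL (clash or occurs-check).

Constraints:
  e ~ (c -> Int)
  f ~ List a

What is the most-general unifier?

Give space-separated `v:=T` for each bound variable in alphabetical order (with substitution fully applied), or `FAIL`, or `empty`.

step 1: unify e ~ (c -> Int)  [subst: {-} | 1 pending]
  bind e := (c -> Int)
step 2: unify f ~ List a  [subst: {e:=(c -> Int)} | 0 pending]
  bind f := List a

Answer: e:=(c -> Int) f:=List a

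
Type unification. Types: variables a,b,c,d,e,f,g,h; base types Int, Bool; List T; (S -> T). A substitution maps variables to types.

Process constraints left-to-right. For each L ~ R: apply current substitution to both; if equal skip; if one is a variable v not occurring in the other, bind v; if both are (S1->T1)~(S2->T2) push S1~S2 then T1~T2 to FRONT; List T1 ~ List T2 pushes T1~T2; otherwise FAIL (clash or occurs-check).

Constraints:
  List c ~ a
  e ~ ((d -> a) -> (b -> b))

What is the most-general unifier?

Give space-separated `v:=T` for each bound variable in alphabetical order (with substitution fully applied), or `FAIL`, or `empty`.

step 1: unify List c ~ a  [subst: {-} | 1 pending]
  bind a := List c
step 2: unify e ~ ((d -> List c) -> (b -> b))  [subst: {a:=List c} | 0 pending]
  bind e := ((d -> List c) -> (b -> b))

Answer: a:=List c e:=((d -> List c) -> (b -> b))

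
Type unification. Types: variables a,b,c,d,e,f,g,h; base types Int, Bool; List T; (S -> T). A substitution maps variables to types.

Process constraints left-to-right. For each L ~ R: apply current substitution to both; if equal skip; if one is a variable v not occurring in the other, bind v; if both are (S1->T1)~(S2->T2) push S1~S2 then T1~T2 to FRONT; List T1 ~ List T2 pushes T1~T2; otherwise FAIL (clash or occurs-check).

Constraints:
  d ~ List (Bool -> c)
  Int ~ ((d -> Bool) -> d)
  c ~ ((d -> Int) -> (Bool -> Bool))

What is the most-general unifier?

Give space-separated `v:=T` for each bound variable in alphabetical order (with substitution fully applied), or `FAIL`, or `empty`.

step 1: unify d ~ List (Bool -> c)  [subst: {-} | 2 pending]
  bind d := List (Bool -> c)
step 2: unify Int ~ ((List (Bool -> c) -> Bool) -> List (Bool -> c))  [subst: {d:=List (Bool -> c)} | 1 pending]
  clash: Int vs ((List (Bool -> c) -> Bool) -> List (Bool -> c))

Answer: FAIL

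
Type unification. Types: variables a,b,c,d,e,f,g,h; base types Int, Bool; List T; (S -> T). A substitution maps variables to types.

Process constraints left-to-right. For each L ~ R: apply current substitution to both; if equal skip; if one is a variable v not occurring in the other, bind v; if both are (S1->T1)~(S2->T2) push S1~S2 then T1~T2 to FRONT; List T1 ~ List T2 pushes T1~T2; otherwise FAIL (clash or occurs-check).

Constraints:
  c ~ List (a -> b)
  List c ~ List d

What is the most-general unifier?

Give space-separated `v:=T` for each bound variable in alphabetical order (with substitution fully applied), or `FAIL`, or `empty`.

step 1: unify c ~ List (a -> b)  [subst: {-} | 1 pending]
  bind c := List (a -> b)
step 2: unify List List (a -> b) ~ List d  [subst: {c:=List (a -> b)} | 0 pending]
  -> decompose List: push List (a -> b)~d
step 3: unify List (a -> b) ~ d  [subst: {c:=List (a -> b)} | 0 pending]
  bind d := List (a -> b)

Answer: c:=List (a -> b) d:=List (a -> b)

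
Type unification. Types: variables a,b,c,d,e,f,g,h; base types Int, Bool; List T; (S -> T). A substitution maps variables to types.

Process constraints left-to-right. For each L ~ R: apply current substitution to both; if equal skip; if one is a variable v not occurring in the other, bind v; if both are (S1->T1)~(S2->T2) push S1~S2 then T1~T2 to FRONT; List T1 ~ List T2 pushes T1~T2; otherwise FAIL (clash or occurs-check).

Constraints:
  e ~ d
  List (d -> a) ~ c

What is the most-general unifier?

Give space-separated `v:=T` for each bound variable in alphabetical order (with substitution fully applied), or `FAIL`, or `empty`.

Answer: c:=List (d -> a) e:=d

Derivation:
step 1: unify e ~ d  [subst: {-} | 1 pending]
  bind e := d
step 2: unify List (d -> a) ~ c  [subst: {e:=d} | 0 pending]
  bind c := List (d -> a)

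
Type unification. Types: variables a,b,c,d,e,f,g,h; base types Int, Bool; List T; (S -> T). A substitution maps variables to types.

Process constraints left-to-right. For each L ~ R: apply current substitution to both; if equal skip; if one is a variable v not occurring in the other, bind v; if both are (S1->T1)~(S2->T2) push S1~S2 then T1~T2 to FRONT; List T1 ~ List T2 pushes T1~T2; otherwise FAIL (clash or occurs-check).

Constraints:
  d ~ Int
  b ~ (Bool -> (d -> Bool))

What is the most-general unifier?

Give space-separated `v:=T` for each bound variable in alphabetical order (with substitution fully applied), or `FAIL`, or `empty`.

step 1: unify d ~ Int  [subst: {-} | 1 pending]
  bind d := Int
step 2: unify b ~ (Bool -> (Int -> Bool))  [subst: {d:=Int} | 0 pending]
  bind b := (Bool -> (Int -> Bool))

Answer: b:=(Bool -> (Int -> Bool)) d:=Int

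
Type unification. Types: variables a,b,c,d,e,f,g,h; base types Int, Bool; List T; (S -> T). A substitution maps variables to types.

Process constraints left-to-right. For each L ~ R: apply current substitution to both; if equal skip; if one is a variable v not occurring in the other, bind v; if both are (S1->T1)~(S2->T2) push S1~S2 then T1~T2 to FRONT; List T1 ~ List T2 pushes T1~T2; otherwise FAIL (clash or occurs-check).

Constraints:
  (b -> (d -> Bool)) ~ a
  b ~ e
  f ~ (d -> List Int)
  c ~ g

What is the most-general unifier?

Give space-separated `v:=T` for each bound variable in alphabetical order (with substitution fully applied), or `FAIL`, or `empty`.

step 1: unify (b -> (d -> Bool)) ~ a  [subst: {-} | 3 pending]
  bind a := (b -> (d -> Bool))
step 2: unify b ~ e  [subst: {a:=(b -> (d -> Bool))} | 2 pending]
  bind b := e
step 3: unify f ~ (d -> List Int)  [subst: {a:=(b -> (d -> Bool)), b:=e} | 1 pending]
  bind f := (d -> List Int)
step 4: unify c ~ g  [subst: {a:=(b -> (d -> Bool)), b:=e, f:=(d -> List Int)} | 0 pending]
  bind c := g

Answer: a:=(e -> (d -> Bool)) b:=e c:=g f:=(d -> List Int)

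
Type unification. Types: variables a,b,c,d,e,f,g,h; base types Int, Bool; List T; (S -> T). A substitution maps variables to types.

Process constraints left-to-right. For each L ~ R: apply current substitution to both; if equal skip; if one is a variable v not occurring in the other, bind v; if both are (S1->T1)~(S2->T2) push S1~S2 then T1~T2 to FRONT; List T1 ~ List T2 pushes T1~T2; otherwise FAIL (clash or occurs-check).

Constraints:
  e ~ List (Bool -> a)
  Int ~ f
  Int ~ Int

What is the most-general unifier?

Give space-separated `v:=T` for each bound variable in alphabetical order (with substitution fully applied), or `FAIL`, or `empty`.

Answer: e:=List (Bool -> a) f:=Int

Derivation:
step 1: unify e ~ List (Bool -> a)  [subst: {-} | 2 pending]
  bind e := List (Bool -> a)
step 2: unify Int ~ f  [subst: {e:=List (Bool -> a)} | 1 pending]
  bind f := Int
step 3: unify Int ~ Int  [subst: {e:=List (Bool -> a), f:=Int} | 0 pending]
  -> identical, skip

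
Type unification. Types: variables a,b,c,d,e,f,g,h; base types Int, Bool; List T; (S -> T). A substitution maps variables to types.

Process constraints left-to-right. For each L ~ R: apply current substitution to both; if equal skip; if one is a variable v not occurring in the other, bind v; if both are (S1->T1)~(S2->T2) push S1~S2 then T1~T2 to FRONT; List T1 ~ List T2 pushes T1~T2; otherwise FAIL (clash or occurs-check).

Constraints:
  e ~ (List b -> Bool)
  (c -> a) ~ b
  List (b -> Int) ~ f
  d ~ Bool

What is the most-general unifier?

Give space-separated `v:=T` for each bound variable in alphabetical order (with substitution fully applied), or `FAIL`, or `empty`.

Answer: b:=(c -> a) d:=Bool e:=(List (c -> a) -> Bool) f:=List ((c -> a) -> Int)

Derivation:
step 1: unify e ~ (List b -> Bool)  [subst: {-} | 3 pending]
  bind e := (List b -> Bool)
step 2: unify (c -> a) ~ b  [subst: {e:=(List b -> Bool)} | 2 pending]
  bind b := (c -> a)
step 3: unify List ((c -> a) -> Int) ~ f  [subst: {e:=(List b -> Bool), b:=(c -> a)} | 1 pending]
  bind f := List ((c -> a) -> Int)
step 4: unify d ~ Bool  [subst: {e:=(List b -> Bool), b:=(c -> a), f:=List ((c -> a) -> Int)} | 0 pending]
  bind d := Bool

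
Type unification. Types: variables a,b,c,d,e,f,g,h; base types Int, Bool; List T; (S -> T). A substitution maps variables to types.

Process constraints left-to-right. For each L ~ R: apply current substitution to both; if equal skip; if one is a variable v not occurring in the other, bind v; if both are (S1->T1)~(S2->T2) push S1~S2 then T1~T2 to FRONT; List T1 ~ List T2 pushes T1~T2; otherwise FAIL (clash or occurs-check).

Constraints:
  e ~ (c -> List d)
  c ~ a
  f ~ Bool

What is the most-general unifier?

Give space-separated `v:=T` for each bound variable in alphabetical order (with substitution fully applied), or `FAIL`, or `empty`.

Answer: c:=a e:=(a -> List d) f:=Bool

Derivation:
step 1: unify e ~ (c -> List d)  [subst: {-} | 2 pending]
  bind e := (c -> List d)
step 2: unify c ~ a  [subst: {e:=(c -> List d)} | 1 pending]
  bind c := a
step 3: unify f ~ Bool  [subst: {e:=(c -> List d), c:=a} | 0 pending]
  bind f := Bool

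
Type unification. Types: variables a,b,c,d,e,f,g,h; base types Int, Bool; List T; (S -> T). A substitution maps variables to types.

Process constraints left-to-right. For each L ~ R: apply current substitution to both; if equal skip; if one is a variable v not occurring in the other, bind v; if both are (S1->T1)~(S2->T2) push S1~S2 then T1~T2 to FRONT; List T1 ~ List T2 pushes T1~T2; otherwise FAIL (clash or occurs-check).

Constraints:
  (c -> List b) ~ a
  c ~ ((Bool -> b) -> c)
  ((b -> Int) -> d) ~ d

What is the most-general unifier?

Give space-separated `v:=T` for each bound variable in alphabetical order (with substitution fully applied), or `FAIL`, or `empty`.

step 1: unify (c -> List b) ~ a  [subst: {-} | 2 pending]
  bind a := (c -> List b)
step 2: unify c ~ ((Bool -> b) -> c)  [subst: {a:=(c -> List b)} | 1 pending]
  occurs-check fail: c in ((Bool -> b) -> c)

Answer: FAIL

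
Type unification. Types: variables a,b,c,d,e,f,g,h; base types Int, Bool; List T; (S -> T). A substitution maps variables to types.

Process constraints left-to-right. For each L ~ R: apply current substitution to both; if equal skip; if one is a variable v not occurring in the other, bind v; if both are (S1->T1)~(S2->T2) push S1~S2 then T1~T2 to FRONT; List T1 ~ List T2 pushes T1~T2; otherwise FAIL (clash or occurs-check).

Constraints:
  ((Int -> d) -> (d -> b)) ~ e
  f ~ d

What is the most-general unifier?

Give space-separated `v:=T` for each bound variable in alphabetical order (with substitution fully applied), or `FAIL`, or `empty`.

step 1: unify ((Int -> d) -> (d -> b)) ~ e  [subst: {-} | 1 pending]
  bind e := ((Int -> d) -> (d -> b))
step 2: unify f ~ d  [subst: {e:=((Int -> d) -> (d -> b))} | 0 pending]
  bind f := d

Answer: e:=((Int -> d) -> (d -> b)) f:=d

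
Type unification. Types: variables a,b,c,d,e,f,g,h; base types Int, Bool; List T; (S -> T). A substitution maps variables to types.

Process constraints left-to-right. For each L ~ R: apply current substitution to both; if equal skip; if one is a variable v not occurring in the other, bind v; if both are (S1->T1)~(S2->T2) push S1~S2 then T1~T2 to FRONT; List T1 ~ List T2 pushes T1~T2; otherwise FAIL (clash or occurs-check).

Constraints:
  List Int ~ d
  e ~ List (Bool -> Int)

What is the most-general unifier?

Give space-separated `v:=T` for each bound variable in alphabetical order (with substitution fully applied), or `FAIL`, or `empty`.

step 1: unify List Int ~ d  [subst: {-} | 1 pending]
  bind d := List Int
step 2: unify e ~ List (Bool -> Int)  [subst: {d:=List Int} | 0 pending]
  bind e := List (Bool -> Int)

Answer: d:=List Int e:=List (Bool -> Int)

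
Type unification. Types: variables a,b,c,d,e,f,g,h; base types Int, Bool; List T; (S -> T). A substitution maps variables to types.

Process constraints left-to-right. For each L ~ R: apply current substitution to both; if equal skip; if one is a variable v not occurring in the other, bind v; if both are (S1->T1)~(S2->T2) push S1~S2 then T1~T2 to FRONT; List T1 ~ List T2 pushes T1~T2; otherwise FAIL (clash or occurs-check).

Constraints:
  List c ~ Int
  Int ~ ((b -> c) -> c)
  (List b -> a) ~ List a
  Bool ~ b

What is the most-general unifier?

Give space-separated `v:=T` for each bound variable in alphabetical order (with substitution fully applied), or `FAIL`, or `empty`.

Answer: FAIL

Derivation:
step 1: unify List c ~ Int  [subst: {-} | 3 pending]
  clash: List c vs Int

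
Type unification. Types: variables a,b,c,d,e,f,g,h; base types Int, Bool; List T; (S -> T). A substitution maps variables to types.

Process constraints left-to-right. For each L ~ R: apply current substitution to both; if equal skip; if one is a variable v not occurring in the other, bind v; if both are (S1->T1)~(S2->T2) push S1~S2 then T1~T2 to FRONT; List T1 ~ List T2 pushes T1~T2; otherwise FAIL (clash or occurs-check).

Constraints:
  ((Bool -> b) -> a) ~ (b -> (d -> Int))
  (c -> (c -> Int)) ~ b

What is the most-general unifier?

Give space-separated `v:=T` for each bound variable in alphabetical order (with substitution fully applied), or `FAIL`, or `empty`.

Answer: FAIL

Derivation:
step 1: unify ((Bool -> b) -> a) ~ (b -> (d -> Int))  [subst: {-} | 1 pending]
  -> decompose arrow: push (Bool -> b)~b, a~(d -> Int)
step 2: unify (Bool -> b) ~ b  [subst: {-} | 2 pending]
  occurs-check fail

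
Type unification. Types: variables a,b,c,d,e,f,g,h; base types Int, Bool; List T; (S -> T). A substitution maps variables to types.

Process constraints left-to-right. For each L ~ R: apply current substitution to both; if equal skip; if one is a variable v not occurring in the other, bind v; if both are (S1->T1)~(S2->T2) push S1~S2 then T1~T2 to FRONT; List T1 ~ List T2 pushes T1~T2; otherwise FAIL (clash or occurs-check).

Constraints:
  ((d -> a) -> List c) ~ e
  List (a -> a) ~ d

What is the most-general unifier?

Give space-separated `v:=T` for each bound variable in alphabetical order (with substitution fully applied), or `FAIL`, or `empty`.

step 1: unify ((d -> a) -> List c) ~ e  [subst: {-} | 1 pending]
  bind e := ((d -> a) -> List c)
step 2: unify List (a -> a) ~ d  [subst: {e:=((d -> a) -> List c)} | 0 pending]
  bind d := List (a -> a)

Answer: d:=List (a -> a) e:=((List (a -> a) -> a) -> List c)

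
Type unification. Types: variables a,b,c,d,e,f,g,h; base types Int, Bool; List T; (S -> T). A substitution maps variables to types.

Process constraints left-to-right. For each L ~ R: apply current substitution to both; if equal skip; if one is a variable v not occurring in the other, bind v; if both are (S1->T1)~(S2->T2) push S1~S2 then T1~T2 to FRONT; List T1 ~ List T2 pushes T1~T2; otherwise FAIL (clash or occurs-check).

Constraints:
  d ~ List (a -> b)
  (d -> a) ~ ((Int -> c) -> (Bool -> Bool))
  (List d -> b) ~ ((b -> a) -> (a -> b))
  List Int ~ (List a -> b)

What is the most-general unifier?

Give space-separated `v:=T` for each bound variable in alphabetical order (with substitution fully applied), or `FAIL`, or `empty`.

step 1: unify d ~ List (a -> b)  [subst: {-} | 3 pending]
  bind d := List (a -> b)
step 2: unify (List (a -> b) -> a) ~ ((Int -> c) -> (Bool -> Bool))  [subst: {d:=List (a -> b)} | 2 pending]
  -> decompose arrow: push List (a -> b)~(Int -> c), a~(Bool -> Bool)
step 3: unify List (a -> b) ~ (Int -> c)  [subst: {d:=List (a -> b)} | 3 pending]
  clash: List (a -> b) vs (Int -> c)

Answer: FAIL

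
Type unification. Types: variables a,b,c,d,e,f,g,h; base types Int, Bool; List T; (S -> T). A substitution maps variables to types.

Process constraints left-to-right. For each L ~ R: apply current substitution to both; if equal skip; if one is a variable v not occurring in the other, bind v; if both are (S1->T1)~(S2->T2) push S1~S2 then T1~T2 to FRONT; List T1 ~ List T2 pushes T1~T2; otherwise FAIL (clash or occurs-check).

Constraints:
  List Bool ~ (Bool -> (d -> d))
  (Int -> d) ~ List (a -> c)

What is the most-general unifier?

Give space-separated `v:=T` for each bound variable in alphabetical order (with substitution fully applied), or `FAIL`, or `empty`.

Answer: FAIL

Derivation:
step 1: unify List Bool ~ (Bool -> (d -> d))  [subst: {-} | 1 pending]
  clash: List Bool vs (Bool -> (d -> d))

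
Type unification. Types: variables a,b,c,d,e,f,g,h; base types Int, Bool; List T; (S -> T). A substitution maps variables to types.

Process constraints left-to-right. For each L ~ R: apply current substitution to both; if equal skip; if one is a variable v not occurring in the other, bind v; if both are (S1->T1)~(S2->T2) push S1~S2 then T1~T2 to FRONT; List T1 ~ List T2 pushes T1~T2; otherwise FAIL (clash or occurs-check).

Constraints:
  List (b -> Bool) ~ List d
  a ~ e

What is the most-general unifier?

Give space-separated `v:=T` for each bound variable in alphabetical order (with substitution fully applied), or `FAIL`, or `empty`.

step 1: unify List (b -> Bool) ~ List d  [subst: {-} | 1 pending]
  -> decompose List: push (b -> Bool)~d
step 2: unify (b -> Bool) ~ d  [subst: {-} | 1 pending]
  bind d := (b -> Bool)
step 3: unify a ~ e  [subst: {d:=(b -> Bool)} | 0 pending]
  bind a := e

Answer: a:=e d:=(b -> Bool)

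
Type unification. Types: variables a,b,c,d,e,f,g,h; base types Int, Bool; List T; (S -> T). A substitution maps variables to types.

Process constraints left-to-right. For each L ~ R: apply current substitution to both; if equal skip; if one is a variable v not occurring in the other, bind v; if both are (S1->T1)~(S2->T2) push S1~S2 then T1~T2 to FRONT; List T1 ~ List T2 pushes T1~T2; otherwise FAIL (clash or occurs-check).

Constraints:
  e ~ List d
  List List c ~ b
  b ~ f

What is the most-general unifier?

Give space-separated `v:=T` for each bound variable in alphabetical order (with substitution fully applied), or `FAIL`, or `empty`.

Answer: b:=List List c e:=List d f:=List List c

Derivation:
step 1: unify e ~ List d  [subst: {-} | 2 pending]
  bind e := List d
step 2: unify List List c ~ b  [subst: {e:=List d} | 1 pending]
  bind b := List List c
step 3: unify List List c ~ f  [subst: {e:=List d, b:=List List c} | 0 pending]
  bind f := List List c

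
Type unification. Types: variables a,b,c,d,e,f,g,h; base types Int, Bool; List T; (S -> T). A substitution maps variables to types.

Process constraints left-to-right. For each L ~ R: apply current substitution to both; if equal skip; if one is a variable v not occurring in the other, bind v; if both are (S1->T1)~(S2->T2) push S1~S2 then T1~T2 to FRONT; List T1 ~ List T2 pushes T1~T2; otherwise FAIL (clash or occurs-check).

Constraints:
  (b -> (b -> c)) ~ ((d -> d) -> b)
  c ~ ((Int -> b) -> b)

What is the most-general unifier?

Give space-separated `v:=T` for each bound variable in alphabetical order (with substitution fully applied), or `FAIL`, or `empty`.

Answer: FAIL

Derivation:
step 1: unify (b -> (b -> c)) ~ ((d -> d) -> b)  [subst: {-} | 1 pending]
  -> decompose arrow: push b~(d -> d), (b -> c)~b
step 2: unify b ~ (d -> d)  [subst: {-} | 2 pending]
  bind b := (d -> d)
step 3: unify ((d -> d) -> c) ~ (d -> d)  [subst: {b:=(d -> d)} | 1 pending]
  -> decompose arrow: push (d -> d)~d, c~d
step 4: unify (d -> d) ~ d  [subst: {b:=(d -> d)} | 2 pending]
  occurs-check fail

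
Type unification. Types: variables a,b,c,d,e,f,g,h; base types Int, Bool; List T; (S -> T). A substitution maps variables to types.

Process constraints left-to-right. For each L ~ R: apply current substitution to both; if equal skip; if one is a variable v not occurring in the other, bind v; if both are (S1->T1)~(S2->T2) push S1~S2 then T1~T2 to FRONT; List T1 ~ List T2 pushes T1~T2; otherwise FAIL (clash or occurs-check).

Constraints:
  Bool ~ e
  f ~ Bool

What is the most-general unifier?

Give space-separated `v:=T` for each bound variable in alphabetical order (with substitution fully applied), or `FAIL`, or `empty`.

step 1: unify Bool ~ e  [subst: {-} | 1 pending]
  bind e := Bool
step 2: unify f ~ Bool  [subst: {e:=Bool} | 0 pending]
  bind f := Bool

Answer: e:=Bool f:=Bool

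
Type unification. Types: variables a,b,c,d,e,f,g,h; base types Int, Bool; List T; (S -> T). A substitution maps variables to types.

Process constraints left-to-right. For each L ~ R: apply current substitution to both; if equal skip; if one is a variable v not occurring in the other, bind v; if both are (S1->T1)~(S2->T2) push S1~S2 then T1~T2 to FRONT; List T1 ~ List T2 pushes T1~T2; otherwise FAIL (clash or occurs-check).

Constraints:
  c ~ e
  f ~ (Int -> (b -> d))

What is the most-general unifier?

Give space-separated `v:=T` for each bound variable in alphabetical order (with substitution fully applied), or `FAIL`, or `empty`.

Answer: c:=e f:=(Int -> (b -> d))

Derivation:
step 1: unify c ~ e  [subst: {-} | 1 pending]
  bind c := e
step 2: unify f ~ (Int -> (b -> d))  [subst: {c:=e} | 0 pending]
  bind f := (Int -> (b -> d))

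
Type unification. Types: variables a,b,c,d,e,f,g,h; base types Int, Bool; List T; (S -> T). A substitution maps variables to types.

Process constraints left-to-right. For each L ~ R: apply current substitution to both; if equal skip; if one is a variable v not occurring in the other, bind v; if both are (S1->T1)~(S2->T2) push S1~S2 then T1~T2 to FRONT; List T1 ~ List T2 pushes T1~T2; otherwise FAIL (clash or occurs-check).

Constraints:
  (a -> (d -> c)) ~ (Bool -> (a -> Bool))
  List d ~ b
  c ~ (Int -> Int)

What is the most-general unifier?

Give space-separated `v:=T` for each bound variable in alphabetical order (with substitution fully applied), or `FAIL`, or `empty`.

Answer: FAIL

Derivation:
step 1: unify (a -> (d -> c)) ~ (Bool -> (a -> Bool))  [subst: {-} | 2 pending]
  -> decompose arrow: push a~Bool, (d -> c)~(a -> Bool)
step 2: unify a ~ Bool  [subst: {-} | 3 pending]
  bind a := Bool
step 3: unify (d -> c) ~ (Bool -> Bool)  [subst: {a:=Bool} | 2 pending]
  -> decompose arrow: push d~Bool, c~Bool
step 4: unify d ~ Bool  [subst: {a:=Bool} | 3 pending]
  bind d := Bool
step 5: unify c ~ Bool  [subst: {a:=Bool, d:=Bool} | 2 pending]
  bind c := Bool
step 6: unify List Bool ~ b  [subst: {a:=Bool, d:=Bool, c:=Bool} | 1 pending]
  bind b := List Bool
step 7: unify Bool ~ (Int -> Int)  [subst: {a:=Bool, d:=Bool, c:=Bool, b:=List Bool} | 0 pending]
  clash: Bool vs (Int -> Int)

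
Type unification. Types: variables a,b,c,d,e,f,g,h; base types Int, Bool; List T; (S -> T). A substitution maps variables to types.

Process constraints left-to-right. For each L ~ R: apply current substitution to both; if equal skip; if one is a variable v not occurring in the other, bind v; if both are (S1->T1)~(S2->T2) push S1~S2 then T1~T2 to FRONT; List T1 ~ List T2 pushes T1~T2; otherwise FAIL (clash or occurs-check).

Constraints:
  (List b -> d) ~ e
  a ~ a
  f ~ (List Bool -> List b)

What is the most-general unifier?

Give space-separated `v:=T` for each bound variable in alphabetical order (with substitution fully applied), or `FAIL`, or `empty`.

Answer: e:=(List b -> d) f:=(List Bool -> List b)

Derivation:
step 1: unify (List b -> d) ~ e  [subst: {-} | 2 pending]
  bind e := (List b -> d)
step 2: unify a ~ a  [subst: {e:=(List b -> d)} | 1 pending]
  -> identical, skip
step 3: unify f ~ (List Bool -> List b)  [subst: {e:=(List b -> d)} | 0 pending]
  bind f := (List Bool -> List b)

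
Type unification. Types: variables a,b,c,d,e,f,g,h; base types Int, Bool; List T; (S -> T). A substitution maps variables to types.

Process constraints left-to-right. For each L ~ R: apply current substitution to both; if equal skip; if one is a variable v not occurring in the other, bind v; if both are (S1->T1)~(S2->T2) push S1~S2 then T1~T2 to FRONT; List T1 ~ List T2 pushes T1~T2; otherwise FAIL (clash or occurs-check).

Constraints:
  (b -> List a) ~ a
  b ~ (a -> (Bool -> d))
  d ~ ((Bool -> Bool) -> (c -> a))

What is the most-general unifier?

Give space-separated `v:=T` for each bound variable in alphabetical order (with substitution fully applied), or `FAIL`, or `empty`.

step 1: unify (b -> List a) ~ a  [subst: {-} | 2 pending]
  occurs-check fail

Answer: FAIL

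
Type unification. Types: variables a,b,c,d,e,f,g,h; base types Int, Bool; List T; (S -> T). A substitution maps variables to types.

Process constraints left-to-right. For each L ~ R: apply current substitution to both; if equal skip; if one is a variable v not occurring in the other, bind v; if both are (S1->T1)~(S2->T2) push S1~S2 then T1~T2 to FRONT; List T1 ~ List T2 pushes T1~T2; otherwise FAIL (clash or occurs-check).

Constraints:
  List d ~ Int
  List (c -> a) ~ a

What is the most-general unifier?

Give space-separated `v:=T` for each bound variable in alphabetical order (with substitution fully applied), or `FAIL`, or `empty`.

Answer: FAIL

Derivation:
step 1: unify List d ~ Int  [subst: {-} | 1 pending]
  clash: List d vs Int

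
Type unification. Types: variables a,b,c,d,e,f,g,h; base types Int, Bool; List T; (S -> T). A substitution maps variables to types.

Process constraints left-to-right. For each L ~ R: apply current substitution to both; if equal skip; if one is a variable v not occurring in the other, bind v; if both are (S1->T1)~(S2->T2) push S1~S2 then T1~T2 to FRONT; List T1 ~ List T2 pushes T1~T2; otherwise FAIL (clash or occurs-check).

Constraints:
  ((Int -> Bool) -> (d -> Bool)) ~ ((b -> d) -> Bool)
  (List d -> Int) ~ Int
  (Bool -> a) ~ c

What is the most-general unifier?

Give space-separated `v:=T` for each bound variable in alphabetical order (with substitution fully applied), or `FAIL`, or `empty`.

Answer: FAIL

Derivation:
step 1: unify ((Int -> Bool) -> (d -> Bool)) ~ ((b -> d) -> Bool)  [subst: {-} | 2 pending]
  -> decompose arrow: push (Int -> Bool)~(b -> d), (d -> Bool)~Bool
step 2: unify (Int -> Bool) ~ (b -> d)  [subst: {-} | 3 pending]
  -> decompose arrow: push Int~b, Bool~d
step 3: unify Int ~ b  [subst: {-} | 4 pending]
  bind b := Int
step 4: unify Bool ~ d  [subst: {b:=Int} | 3 pending]
  bind d := Bool
step 5: unify (Bool -> Bool) ~ Bool  [subst: {b:=Int, d:=Bool} | 2 pending]
  clash: (Bool -> Bool) vs Bool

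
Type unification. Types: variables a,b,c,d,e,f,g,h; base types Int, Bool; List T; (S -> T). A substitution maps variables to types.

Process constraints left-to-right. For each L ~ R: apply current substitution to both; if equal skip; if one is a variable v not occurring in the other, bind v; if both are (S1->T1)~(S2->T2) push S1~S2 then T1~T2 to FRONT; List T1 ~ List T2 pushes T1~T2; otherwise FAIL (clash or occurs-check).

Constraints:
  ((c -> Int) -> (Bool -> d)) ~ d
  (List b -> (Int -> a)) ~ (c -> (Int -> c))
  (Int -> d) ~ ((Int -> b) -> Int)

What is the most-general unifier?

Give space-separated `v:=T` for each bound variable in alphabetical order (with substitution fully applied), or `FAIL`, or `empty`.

Answer: FAIL

Derivation:
step 1: unify ((c -> Int) -> (Bool -> d)) ~ d  [subst: {-} | 2 pending]
  occurs-check fail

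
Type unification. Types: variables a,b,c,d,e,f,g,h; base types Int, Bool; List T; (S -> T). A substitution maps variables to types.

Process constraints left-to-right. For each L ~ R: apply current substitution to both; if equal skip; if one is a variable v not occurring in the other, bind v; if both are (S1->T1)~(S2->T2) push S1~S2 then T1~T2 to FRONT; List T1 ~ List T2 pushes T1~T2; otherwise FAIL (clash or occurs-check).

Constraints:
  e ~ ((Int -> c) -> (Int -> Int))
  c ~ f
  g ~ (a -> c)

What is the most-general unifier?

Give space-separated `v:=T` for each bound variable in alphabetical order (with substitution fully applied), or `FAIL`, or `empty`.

Answer: c:=f e:=((Int -> f) -> (Int -> Int)) g:=(a -> f)

Derivation:
step 1: unify e ~ ((Int -> c) -> (Int -> Int))  [subst: {-} | 2 pending]
  bind e := ((Int -> c) -> (Int -> Int))
step 2: unify c ~ f  [subst: {e:=((Int -> c) -> (Int -> Int))} | 1 pending]
  bind c := f
step 3: unify g ~ (a -> f)  [subst: {e:=((Int -> c) -> (Int -> Int)), c:=f} | 0 pending]
  bind g := (a -> f)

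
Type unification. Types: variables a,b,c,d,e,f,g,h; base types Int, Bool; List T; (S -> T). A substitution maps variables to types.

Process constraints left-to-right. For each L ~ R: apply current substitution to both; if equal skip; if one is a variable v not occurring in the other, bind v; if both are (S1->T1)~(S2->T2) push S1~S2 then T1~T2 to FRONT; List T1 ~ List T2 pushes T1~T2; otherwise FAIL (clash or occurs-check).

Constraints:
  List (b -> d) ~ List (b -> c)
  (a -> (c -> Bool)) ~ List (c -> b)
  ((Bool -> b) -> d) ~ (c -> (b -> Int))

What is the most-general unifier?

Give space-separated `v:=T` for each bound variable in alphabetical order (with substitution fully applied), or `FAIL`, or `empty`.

step 1: unify List (b -> d) ~ List (b -> c)  [subst: {-} | 2 pending]
  -> decompose List: push (b -> d)~(b -> c)
step 2: unify (b -> d) ~ (b -> c)  [subst: {-} | 2 pending]
  -> decompose arrow: push b~b, d~c
step 3: unify b ~ b  [subst: {-} | 3 pending]
  -> identical, skip
step 4: unify d ~ c  [subst: {-} | 2 pending]
  bind d := c
step 5: unify (a -> (c -> Bool)) ~ List (c -> b)  [subst: {d:=c} | 1 pending]
  clash: (a -> (c -> Bool)) vs List (c -> b)

Answer: FAIL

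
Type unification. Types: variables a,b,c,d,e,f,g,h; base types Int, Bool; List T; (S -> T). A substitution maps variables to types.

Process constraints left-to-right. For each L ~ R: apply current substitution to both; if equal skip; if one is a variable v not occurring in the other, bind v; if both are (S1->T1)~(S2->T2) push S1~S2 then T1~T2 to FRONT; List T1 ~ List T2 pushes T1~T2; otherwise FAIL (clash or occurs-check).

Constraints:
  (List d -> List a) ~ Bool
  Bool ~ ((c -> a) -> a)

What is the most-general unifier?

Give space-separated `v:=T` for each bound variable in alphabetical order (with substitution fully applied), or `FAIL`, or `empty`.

step 1: unify (List d -> List a) ~ Bool  [subst: {-} | 1 pending]
  clash: (List d -> List a) vs Bool

Answer: FAIL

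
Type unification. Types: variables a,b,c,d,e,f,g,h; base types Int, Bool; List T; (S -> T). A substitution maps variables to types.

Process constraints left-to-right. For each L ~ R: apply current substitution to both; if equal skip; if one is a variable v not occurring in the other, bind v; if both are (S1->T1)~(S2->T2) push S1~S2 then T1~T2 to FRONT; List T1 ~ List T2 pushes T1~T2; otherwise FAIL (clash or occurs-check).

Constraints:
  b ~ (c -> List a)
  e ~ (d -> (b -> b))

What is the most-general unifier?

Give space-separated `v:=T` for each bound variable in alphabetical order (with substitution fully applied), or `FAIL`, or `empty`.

step 1: unify b ~ (c -> List a)  [subst: {-} | 1 pending]
  bind b := (c -> List a)
step 2: unify e ~ (d -> ((c -> List a) -> (c -> List a)))  [subst: {b:=(c -> List a)} | 0 pending]
  bind e := (d -> ((c -> List a) -> (c -> List a)))

Answer: b:=(c -> List a) e:=(d -> ((c -> List a) -> (c -> List a)))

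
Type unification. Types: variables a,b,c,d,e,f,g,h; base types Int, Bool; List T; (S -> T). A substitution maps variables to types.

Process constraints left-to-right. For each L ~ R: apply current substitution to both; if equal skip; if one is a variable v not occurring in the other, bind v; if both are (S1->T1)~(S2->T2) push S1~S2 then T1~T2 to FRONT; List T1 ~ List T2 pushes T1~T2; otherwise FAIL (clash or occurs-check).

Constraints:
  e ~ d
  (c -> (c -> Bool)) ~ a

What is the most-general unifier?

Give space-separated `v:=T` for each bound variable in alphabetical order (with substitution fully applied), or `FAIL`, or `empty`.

step 1: unify e ~ d  [subst: {-} | 1 pending]
  bind e := d
step 2: unify (c -> (c -> Bool)) ~ a  [subst: {e:=d} | 0 pending]
  bind a := (c -> (c -> Bool))

Answer: a:=(c -> (c -> Bool)) e:=d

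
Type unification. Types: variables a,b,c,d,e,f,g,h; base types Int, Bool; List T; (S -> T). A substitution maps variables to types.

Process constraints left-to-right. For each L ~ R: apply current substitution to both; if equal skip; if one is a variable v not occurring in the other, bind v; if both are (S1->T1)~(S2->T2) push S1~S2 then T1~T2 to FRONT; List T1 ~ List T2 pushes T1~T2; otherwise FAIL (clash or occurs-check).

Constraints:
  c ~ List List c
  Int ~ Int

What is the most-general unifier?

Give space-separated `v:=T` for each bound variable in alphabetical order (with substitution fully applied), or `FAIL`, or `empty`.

Answer: FAIL

Derivation:
step 1: unify c ~ List List c  [subst: {-} | 1 pending]
  occurs-check fail: c in List List c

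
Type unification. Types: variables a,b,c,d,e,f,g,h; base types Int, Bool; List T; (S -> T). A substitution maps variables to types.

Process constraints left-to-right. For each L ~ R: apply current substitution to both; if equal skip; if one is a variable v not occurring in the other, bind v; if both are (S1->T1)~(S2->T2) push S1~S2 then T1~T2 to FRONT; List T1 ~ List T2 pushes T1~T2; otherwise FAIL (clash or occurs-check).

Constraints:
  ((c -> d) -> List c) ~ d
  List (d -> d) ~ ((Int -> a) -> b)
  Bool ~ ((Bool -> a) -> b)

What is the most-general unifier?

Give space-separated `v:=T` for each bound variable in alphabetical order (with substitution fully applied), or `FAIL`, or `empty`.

step 1: unify ((c -> d) -> List c) ~ d  [subst: {-} | 2 pending]
  occurs-check fail

Answer: FAIL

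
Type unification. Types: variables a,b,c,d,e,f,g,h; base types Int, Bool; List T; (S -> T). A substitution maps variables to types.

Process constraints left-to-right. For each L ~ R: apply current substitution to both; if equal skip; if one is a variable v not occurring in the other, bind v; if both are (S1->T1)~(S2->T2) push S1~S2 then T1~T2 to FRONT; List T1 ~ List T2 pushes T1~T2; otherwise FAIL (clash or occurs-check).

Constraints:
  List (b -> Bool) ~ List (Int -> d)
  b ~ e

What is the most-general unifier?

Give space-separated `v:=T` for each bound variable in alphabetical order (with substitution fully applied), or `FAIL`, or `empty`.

step 1: unify List (b -> Bool) ~ List (Int -> d)  [subst: {-} | 1 pending]
  -> decompose List: push (b -> Bool)~(Int -> d)
step 2: unify (b -> Bool) ~ (Int -> d)  [subst: {-} | 1 pending]
  -> decompose arrow: push b~Int, Bool~d
step 3: unify b ~ Int  [subst: {-} | 2 pending]
  bind b := Int
step 4: unify Bool ~ d  [subst: {b:=Int} | 1 pending]
  bind d := Bool
step 5: unify Int ~ e  [subst: {b:=Int, d:=Bool} | 0 pending]
  bind e := Int

Answer: b:=Int d:=Bool e:=Int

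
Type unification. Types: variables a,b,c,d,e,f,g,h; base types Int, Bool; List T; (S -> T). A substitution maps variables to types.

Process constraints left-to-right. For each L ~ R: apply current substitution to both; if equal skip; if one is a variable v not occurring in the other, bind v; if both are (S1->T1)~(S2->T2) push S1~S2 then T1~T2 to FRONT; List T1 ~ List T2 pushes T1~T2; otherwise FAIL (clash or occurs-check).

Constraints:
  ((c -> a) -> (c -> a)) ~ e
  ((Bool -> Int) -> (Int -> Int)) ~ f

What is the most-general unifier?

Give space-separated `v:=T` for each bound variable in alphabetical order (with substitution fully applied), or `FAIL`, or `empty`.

Answer: e:=((c -> a) -> (c -> a)) f:=((Bool -> Int) -> (Int -> Int))

Derivation:
step 1: unify ((c -> a) -> (c -> a)) ~ e  [subst: {-} | 1 pending]
  bind e := ((c -> a) -> (c -> a))
step 2: unify ((Bool -> Int) -> (Int -> Int)) ~ f  [subst: {e:=((c -> a) -> (c -> a))} | 0 pending]
  bind f := ((Bool -> Int) -> (Int -> Int))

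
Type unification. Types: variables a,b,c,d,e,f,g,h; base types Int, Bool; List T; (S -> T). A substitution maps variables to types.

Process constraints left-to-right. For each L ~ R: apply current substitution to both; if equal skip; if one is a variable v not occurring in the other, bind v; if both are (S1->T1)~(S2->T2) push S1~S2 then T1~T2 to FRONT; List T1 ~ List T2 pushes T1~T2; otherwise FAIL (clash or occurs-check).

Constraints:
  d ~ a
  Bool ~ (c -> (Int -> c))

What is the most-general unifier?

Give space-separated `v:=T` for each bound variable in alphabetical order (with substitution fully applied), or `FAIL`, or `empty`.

Answer: FAIL

Derivation:
step 1: unify d ~ a  [subst: {-} | 1 pending]
  bind d := a
step 2: unify Bool ~ (c -> (Int -> c))  [subst: {d:=a} | 0 pending]
  clash: Bool vs (c -> (Int -> c))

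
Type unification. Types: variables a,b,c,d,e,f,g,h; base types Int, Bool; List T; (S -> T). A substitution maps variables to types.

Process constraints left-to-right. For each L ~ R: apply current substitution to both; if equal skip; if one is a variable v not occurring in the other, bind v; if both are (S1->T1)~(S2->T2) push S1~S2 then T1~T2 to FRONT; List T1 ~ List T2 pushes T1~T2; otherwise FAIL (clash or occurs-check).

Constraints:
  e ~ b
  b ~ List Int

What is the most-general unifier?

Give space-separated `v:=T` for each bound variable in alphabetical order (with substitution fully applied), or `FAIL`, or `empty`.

Answer: b:=List Int e:=List Int

Derivation:
step 1: unify e ~ b  [subst: {-} | 1 pending]
  bind e := b
step 2: unify b ~ List Int  [subst: {e:=b} | 0 pending]
  bind b := List Int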